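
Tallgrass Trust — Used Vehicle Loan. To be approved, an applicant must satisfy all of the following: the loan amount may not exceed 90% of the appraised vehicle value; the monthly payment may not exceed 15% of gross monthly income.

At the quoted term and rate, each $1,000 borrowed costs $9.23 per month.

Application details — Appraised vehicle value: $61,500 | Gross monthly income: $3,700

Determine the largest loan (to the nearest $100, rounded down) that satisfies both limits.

$55,300

Payment cap: 15% × $3,700 = $555/month.
At $9.23 per $1,000, that supports 555/9.23 × 1,000 ≈ $60,130 → $60,100.
LTV cap: 90% × $61,500 = $55,350 → $55,300.
Binding constraint: loan-to-value.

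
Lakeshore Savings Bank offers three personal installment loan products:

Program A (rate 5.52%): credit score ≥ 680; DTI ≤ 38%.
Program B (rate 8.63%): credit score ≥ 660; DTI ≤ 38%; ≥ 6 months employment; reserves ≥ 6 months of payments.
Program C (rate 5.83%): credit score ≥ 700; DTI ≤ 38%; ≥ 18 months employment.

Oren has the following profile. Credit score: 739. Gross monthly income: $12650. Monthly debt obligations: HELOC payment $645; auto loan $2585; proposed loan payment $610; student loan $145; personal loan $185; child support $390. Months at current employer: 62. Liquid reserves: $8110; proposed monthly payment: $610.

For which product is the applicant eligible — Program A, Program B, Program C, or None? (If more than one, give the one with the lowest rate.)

Total debts = (645 + 2,585 + 610 + 145 + 185 + 390) = 4,560; DTI = 4,560/12,650 = 36%.
Reserves = 8,110/610 = 13.3 months.
Program A: score 739 ≥ 680; DTI 36% ≤ 38% → qualifies.
Program B: score 739 ≥ 660; DTI 36% ≤ 38%; employment 62 ≥ 6 mo; reserves 13.3 ≥ 6 mo → qualifies.
Program C: score 739 ≥ 700; DTI 36% ≤ 38%; employment 62 ≥ 18 mo → qualifies.
Qualifying: Program A, Program B, Program C. Lowest rate is 5.52% → Program A.

Program A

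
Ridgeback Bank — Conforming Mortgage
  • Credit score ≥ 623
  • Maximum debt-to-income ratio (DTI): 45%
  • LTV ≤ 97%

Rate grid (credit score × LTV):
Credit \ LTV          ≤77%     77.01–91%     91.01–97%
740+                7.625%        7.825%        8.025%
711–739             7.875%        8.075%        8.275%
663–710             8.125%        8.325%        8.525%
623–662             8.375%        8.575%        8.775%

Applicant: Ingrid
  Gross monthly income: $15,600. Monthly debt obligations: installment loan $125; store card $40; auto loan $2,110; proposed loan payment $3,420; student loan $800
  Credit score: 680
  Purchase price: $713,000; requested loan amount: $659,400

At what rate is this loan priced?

8.525%

Credit score 680 ≥ 623; Total monthly debts = (125 + 40 + 2,110 + 3,420 + 800) = 6,495. DTI: 6,495 ÷ 15,600 = 41.6%, within the 45% cap
LTV: 659,400 ÷ 713,000 = 92.5%, within 97% cap
Score 680 is in the 663–710 band; LTV 92.5% is in the 91.01–97% band → 8.525%.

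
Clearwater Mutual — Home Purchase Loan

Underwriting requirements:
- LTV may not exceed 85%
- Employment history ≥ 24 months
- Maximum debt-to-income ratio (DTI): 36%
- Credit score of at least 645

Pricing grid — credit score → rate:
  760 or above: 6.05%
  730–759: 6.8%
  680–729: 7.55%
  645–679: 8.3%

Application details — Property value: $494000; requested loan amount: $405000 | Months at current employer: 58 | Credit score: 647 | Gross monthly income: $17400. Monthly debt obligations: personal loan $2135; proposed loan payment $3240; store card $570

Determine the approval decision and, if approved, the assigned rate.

Credit score 647 ≥ 645 (meets minimum)
Employment 58 ≥ 24 months
Total monthly debts = (2,135 + 3,240 + 570) = 5,945. DTI = 5,945/17,400 = 34.2% ≤ 36%
LTV = 405,000/494,000 = 82% ≤ 85%
All requirements met. Score 647 falls in the 645–679 tier → 8.3%.

Approved at 8.3%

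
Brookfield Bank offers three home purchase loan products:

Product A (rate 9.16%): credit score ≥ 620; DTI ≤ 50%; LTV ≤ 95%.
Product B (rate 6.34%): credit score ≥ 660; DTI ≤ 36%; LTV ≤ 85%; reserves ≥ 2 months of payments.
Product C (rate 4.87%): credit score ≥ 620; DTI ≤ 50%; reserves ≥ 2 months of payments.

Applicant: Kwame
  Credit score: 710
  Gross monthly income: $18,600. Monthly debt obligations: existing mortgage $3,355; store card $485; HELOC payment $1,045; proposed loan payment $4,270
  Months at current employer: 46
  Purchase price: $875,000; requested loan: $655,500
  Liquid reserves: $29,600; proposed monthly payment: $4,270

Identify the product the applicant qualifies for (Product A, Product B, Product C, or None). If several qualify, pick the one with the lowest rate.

Product C

Total debts = (3,355 + 485 + 1,045 + 4,270) = 9,155; DTI = 9,155/18,600 = 49.2%.
LTV = 655,500/875,000 = 74.9%.
Reserves = 29,600/4,270 = 6.9 months.
Product A: score 710 ≥ 620; DTI 49.2% ≤ 50%; LTV 74.9% ≤ 95% → qualifies.
Product B: score 710 ≥ 660; DTI 49.2% > 36%; LTV 74.9% ≤ 85%; reserves 6.9 ≥ 2 mo → does not qualify.
Product C: score 710 ≥ 620; DTI 49.2% ≤ 50%; reserves 6.9 ≥ 2 mo → qualifies.
Qualifying: Product A, Product C. Lowest rate is 4.87% → Product C.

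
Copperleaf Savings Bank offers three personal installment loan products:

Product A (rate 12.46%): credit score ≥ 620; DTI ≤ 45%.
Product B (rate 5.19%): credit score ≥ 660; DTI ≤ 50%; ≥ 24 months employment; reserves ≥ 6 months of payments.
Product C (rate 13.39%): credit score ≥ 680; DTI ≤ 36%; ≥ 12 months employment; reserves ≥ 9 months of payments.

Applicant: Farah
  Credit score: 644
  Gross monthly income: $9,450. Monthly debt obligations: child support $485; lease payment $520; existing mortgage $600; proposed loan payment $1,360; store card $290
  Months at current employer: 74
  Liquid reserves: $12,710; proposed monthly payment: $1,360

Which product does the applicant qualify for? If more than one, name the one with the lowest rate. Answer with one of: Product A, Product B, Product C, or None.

Product A

Total debts = (485 + 520 + 600 + 1,360 + 290) = 3,255; DTI = 3,255/9,450 = 34.4%.
Reserves = 12,710/1,360 = 9.3 months.
Product A: score 644 ≥ 620; DTI 34.4% ≤ 45% → qualifies.
Product B: score 644 < 660; DTI 34.4% ≤ 50%; employment 74 ≥ 24 mo; reserves 9.3 ≥ 6 mo → does not qualify.
Product C: score 644 < 680; DTI 34.4% ≤ 36%; employment 74 ≥ 12 mo; reserves 9.3 ≥ 9 mo → does not qualify.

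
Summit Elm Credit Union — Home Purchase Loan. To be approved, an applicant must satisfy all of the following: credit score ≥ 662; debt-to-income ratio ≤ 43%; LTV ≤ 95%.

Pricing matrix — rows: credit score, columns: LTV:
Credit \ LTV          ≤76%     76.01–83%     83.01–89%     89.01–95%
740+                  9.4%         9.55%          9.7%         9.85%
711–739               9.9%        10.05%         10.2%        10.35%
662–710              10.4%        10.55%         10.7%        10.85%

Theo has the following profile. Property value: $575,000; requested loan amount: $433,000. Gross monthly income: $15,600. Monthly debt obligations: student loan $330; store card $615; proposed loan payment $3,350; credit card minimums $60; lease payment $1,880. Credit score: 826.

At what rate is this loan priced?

Credit score 826 ≥ 662; Total monthly debts = (330 + 615 + 3,350 + 60 + 1,880) = 6,235. DTI = 6,235/15,600 = 40% ≤ 43%
LTV = 433,000/575,000 = 75.3% ≤ 95%
Score 826 is in the 740+ band; LTV 75.3% is in the ≤76% band → 9.4%.

9.4%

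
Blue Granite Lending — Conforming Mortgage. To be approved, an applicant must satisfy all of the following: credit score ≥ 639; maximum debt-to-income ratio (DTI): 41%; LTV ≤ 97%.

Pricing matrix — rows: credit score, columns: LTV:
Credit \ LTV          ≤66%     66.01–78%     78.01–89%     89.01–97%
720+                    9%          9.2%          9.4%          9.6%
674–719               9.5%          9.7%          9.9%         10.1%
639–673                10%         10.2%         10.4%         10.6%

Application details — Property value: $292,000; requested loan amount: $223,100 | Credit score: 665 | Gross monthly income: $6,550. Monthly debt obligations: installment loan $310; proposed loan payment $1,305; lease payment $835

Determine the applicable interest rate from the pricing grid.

10.2%

Credit score 665 ≥ 639; Total monthly debts = (310 + 1,305 + 835) = 2,450. Debt-to-income = 2,450/6,550 = 37.4% — meets 41% limit
Loan-to-value = 223,100/292,000 = 76.4% — pass (97% max)
Credit 665 → row 639–673; LTV 76.4% → column 66.01–78%. Grid cell → 10.2%.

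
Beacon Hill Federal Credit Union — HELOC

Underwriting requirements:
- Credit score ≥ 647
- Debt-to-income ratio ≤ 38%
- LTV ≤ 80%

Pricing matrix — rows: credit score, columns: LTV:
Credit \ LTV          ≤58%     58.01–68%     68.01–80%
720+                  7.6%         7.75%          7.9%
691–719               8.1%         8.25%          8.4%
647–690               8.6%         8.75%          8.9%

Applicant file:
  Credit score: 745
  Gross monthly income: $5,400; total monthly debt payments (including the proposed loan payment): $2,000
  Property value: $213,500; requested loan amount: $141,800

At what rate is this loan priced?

Credit score 745 ≥ 647; DTI: 2,000 ÷ 5,400 = 37%, within the 38% cap
LTV = 141,800/213,500 = 66.4% ≤ 80%
Row: 745 falls in 720+. Column: 66.4% falls in 58.01–68%. Rate = 7.75%.

7.75%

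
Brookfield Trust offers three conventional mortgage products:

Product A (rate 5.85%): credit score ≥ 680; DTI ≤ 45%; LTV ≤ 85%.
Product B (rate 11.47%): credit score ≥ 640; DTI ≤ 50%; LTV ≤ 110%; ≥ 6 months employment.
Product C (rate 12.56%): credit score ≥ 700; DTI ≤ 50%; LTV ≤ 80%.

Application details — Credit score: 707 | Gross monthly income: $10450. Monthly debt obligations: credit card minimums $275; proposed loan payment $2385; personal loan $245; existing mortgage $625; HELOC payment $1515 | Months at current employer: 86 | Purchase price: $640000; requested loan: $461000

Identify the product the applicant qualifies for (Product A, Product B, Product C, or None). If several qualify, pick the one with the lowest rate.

Total debts = (275 + 2,385 + 245 + 625 + 1,515) = 5,045; DTI = 5,045/10,450 = 48.3%.
LTV = 461,000/640,000 = 72%.
Product A: score 707 ≥ 680; DTI 48.3% > 45%; LTV 72% ≤ 85% → does not qualify.
Product B: score 707 ≥ 640; DTI 48.3% ≤ 50%; LTV 72% ≤ 110%; employment 86 ≥ 6 mo → qualifies.
Product C: score 707 ≥ 700; DTI 48.3% ≤ 50%; LTV 72% ≤ 80% → qualifies.
Qualifying: Product B, Product C. Lowest rate is 11.47% → Product B.

Product B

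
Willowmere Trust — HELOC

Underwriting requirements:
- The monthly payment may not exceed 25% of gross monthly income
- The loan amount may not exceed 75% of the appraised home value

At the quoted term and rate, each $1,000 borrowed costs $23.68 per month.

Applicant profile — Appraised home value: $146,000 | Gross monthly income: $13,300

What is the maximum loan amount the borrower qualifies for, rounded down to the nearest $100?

Payment cap: 25% × $13,300 = $3,325/month.
At $23.68 per $1,000, that supports 3,325/23.68 × 1,000 ≈ $140,413 → $140,400.
LTV cap: 75% × $146,000 = $109,500 → $109,500.
Binding constraint: loan-to-value.

$109,500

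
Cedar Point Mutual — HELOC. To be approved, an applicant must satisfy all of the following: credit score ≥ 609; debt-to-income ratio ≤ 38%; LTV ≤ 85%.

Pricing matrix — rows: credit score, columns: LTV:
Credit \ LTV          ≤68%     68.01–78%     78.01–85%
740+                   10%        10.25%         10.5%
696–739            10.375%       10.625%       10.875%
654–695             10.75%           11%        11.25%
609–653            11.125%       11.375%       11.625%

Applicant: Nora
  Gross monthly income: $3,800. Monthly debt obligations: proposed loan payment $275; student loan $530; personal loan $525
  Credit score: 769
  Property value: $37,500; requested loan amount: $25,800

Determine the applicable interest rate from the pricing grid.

Credit score 769 ≥ 609; Total monthly debts = (275 + 530 + 525) = 1,330. DTI = 1,330/3,800 = 35% ≤ 38%
LTV: 25,800 ÷ 37,500 = 68.8%, within 85% cap
Score 769 is in the 740+ band; LTV 68.8% is in the 68.01–78% band → 10.25%.

10.25%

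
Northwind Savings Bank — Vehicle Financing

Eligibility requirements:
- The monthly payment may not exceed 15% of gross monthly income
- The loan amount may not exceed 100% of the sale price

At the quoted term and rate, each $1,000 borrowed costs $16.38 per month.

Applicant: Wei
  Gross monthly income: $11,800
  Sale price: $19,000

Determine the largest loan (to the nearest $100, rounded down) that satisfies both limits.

Payment cap: 15% × $11,800 = $1,770/month.
At $16.38 per $1,000, that supports 1,770/16.38 × 1,000 ≈ $108,058 → $108,000.
LTV cap: 100% × $19,000 = $19,000 → $19,000.
Binding constraint: loan-to-value.

$19,000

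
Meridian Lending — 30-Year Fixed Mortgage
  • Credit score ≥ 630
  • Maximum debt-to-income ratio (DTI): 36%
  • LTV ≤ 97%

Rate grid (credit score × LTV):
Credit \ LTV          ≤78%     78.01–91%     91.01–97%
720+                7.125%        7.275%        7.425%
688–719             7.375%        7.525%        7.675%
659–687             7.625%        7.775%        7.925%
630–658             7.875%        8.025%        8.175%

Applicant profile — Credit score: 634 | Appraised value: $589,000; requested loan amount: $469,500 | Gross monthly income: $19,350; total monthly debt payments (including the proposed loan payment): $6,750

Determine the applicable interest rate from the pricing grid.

8.025%

Credit score 634 ≥ 630; Debt-to-income = 6,750/19,350 = 34.9% — meets 36% limit
Loan-to-value = 469,500/589,000 = 79.7% — pass (97% max)
Credit 634 → row 630–658; LTV 79.7% → column 78.01–91%. Grid cell → 8.025%.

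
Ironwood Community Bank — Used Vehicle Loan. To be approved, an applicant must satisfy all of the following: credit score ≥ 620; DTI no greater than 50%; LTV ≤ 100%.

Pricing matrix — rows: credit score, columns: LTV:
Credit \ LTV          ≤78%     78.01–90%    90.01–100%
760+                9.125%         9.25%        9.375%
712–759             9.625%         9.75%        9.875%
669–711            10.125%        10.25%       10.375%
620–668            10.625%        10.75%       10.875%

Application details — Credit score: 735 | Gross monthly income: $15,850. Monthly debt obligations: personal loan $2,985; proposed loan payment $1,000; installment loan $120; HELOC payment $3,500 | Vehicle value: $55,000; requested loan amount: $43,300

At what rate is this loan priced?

Credit score 735 ≥ 620; Total monthly debts = (2,985 + 1,000 + 120 + 3,500) = 7,605. DTI: 7,605 ÷ 15,850 = 48%, within the 50% cap
Loan-to-value = 43,300/55,000 = 78.7% — pass (100% max)
Row: 735 falls in 712–759. Column: 78.7% falls in 78.01–90%. Rate = 9.75%.

9.75%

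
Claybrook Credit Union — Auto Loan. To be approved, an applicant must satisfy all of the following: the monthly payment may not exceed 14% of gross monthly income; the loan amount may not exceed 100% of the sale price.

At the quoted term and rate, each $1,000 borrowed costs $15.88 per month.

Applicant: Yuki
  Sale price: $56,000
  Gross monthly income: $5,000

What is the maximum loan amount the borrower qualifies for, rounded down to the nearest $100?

Payment cap: 14% × $5,000 = $700/month.
At $15.88 per $1,000, that supports 700/15.88 × 1,000 ≈ $44,080 → $44,000.
LTV cap: 100% × $56,000 = $56,000 → $56,000.
Binding constraint: payment-to-income.

$44,000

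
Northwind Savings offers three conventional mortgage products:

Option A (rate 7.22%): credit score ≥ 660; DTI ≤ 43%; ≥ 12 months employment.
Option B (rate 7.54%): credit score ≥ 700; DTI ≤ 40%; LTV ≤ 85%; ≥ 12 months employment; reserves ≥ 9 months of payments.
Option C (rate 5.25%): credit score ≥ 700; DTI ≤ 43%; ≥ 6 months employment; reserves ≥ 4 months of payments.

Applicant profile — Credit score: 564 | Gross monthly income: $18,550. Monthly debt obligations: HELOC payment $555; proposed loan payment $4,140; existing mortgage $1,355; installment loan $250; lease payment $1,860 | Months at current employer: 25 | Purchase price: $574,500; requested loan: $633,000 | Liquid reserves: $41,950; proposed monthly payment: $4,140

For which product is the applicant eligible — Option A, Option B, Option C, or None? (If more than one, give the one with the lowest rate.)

None

Total debts = (555 + 4,140 + 1,355 + 250 + 1,860) = 8,160; DTI = 8,160/18,550 = 44%.
LTV = 633,000/574,500 = 110.2%.
Reserves = 41,950/4,140 = 10.1 months.
Option A: score 564 < 660; DTI 44% > 43%; employment 25 ≥ 12 mo → does not qualify.
Option B: score 564 < 700; DTI 44% > 40%; LTV 110.2% > 85%; employment 25 ≥ 12 mo; reserves 10.1 ≥ 9 mo → does not qualify.
Option C: score 564 < 700; DTI 44% > 43%; employment 25 ≥ 6 mo; reserves 10.1 ≥ 4 mo → does not qualify.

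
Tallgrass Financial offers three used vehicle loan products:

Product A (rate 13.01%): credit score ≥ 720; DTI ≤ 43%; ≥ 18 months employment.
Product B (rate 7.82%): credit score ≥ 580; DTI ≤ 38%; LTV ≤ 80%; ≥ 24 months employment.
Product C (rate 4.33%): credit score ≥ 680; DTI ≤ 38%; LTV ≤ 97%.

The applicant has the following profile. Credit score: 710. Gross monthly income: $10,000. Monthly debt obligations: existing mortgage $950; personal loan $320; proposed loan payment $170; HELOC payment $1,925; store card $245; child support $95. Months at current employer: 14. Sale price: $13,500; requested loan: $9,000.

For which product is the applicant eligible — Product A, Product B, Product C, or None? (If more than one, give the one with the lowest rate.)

Total debts = (950 + 320 + 170 + 1,925 + 245 + 95) = 3,705; DTI = 3,705/10,000 = 37%.
LTV = 9,000/13,500 = 66.7%.
Product A: score 710 < 720; DTI 37% ≤ 43%; employment 14 < 18 mo → does not qualify.
Product B: score 710 ≥ 580; DTI 37% ≤ 38%; LTV 66.7% ≤ 80%; employment 14 < 24 mo → does not qualify.
Product C: score 710 ≥ 680; DTI 37% ≤ 38%; LTV 66.7% ≤ 97% → qualifies.

Product C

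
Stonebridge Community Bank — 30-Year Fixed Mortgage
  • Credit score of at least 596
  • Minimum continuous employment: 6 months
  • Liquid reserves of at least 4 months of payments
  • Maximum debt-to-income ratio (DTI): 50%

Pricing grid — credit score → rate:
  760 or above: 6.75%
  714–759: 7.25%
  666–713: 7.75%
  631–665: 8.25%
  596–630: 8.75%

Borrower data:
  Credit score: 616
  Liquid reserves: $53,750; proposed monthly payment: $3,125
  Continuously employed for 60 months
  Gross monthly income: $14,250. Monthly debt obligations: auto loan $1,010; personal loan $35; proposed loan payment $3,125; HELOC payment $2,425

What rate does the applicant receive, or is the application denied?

Approved at 8.75%

Credit score 616 ≥ 596 (meets minimum)
Liquid reserves cover 53,750/3,125 = 17.2 months — ≥ 4 required
Total monthly debts = (1,010 + 35 + 3,125 + 2,425) = 6,595. DTI = 6,595/14,250 = 46.3% ≤ 50%
Employment 60 ≥ 6 months
All requirements met. Score 616 falls in the 596–630 tier → 8.75%.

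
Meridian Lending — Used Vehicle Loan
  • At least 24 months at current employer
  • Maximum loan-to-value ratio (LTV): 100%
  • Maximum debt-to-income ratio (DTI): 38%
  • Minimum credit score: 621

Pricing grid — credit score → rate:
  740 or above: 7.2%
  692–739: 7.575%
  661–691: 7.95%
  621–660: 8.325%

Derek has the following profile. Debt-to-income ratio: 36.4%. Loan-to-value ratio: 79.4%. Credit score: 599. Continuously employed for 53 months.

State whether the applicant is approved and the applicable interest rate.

Credit score 599 < 621 (below minimum)
Employment 53 ≥ 24 months
LTV 79.4% — within 100%
DTI 36.4% ≤ 38%
Not all requirements met → denied.

Denied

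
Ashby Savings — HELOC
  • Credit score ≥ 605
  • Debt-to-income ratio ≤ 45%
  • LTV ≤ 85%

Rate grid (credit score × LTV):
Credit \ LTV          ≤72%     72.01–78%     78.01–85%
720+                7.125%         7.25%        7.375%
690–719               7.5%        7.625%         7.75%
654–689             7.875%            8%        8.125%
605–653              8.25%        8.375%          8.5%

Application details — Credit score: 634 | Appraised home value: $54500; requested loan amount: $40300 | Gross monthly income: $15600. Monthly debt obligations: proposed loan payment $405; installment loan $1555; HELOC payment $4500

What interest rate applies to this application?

Credit score 634 ≥ 605; Total monthly debts = (405 + 1,555 + 4,500) = 6,460. DTI: 6,460 ÷ 15,600 = 41.4%, within the 45% cap
LTV = 40,300/54,500 = 73.9% ≤ 85%
Score 634 is in the 605–653 band; LTV 73.9% is in the 72.01–78% band → 8.375%.

8.375%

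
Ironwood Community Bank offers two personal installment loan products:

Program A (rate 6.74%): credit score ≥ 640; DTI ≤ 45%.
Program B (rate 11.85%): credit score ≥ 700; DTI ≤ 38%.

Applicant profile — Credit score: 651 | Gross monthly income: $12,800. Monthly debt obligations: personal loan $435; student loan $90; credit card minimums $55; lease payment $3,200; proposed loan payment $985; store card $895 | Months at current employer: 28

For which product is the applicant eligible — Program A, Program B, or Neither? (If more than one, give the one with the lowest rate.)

Program A

Total debts = (435 + 90 + 55 + 3,200 + 985 + 895) = 5,660; DTI = 5,660/12,800 = 44.2%.
Program A: score 651 ≥ 640; DTI 44.2% ≤ 45% → qualifies.
Program B: score 651 < 700; DTI 44.2% > 38% → does not qualify.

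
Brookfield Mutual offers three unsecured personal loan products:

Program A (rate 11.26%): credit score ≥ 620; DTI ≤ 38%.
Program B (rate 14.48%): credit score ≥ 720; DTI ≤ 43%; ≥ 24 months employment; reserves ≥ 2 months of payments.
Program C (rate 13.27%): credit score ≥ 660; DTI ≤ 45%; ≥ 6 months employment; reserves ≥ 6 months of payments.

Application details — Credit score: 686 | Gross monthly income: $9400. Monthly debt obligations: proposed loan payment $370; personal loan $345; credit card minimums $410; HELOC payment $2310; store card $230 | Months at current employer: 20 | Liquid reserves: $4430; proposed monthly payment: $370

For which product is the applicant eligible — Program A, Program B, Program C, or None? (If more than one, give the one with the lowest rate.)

Total debts = (370 + 345 + 410 + 2,310 + 230) = 3,665; DTI = 3,665/9,400 = 39%.
Reserves = 4,430/370 = 12.0 months.
Program A: score 686 ≥ 620; DTI 39% > 38% → does not qualify.
Program B: score 686 < 720; DTI 39% ≤ 43%; employment 20 < 24 mo; reserves 12.0 ≥ 2 mo → does not qualify.
Program C: score 686 ≥ 660; DTI 39% ≤ 45%; employment 20 ≥ 6 mo; reserves 12.0 ≥ 6 mo → qualifies.

Program C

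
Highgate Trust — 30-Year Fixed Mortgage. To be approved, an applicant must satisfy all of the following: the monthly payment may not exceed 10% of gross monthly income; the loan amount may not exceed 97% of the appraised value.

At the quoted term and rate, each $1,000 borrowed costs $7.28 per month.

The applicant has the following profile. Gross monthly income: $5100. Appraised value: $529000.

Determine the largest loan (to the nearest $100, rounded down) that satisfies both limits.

$70,000

Payment cap: 10% × $5,100 = $510/month.
At $7.28 per $1,000, that supports 510/7.28 × 1,000 ≈ $70,054 → $70,000.
LTV cap: 97% × $529,000 = $513,130 → $513,100.
Binding constraint: payment-to-income.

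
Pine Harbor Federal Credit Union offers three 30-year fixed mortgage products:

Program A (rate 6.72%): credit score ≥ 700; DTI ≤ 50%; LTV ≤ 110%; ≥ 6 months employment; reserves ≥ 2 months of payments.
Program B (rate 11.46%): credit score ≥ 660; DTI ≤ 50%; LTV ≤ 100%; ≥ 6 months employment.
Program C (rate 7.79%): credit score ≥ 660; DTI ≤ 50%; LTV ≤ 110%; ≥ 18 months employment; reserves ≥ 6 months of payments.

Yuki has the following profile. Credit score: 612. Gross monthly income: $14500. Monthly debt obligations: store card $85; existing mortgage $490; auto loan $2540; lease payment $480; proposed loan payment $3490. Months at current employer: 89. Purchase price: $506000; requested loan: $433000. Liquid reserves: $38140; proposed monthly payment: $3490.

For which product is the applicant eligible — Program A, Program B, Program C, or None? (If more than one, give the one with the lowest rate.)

None

Total debts = (85 + 490 + 2,540 + 480 + 3,490) = 7,085; DTI = 7,085/14,500 = 48.9%.
LTV = 433,000/506,000 = 85.6%.
Reserves = 38,140/3,490 = 10.9 months.
Program A: score 612 < 700; DTI 48.9% ≤ 50%; LTV 85.6% ≤ 110%; employment 89 ≥ 6 mo; reserves 10.9 ≥ 2 mo → does not qualify.
Program B: score 612 < 660; DTI 48.9% ≤ 50%; LTV 85.6% ≤ 100%; employment 89 ≥ 6 mo → does not qualify.
Program C: score 612 < 660; DTI 48.9% ≤ 50%; LTV 85.6% ≤ 110%; employment 89 ≥ 18 mo; reserves 10.9 ≥ 6 mo → does not qualify.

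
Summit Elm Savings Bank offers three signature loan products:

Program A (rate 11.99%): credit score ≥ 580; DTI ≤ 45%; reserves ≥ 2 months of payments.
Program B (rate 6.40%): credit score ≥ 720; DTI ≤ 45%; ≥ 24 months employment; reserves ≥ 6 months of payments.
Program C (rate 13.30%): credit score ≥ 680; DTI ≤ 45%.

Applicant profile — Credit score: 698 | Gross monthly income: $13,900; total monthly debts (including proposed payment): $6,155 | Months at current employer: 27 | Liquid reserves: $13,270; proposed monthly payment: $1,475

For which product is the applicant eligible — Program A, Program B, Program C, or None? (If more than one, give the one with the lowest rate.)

DTI = 6,155/13,900 = 44.3%.
Reserves = 13,270/1,475 = 9.0 months.
Program A: score 698 ≥ 580; DTI 44.3% ≤ 45%; reserves 9.0 ≥ 2 mo → qualifies.
Program B: score 698 < 720; DTI 44.3% ≤ 45%; employment 27 ≥ 24 mo; reserves 9.0 ≥ 6 mo → does not qualify.
Program C: score 698 ≥ 680; DTI 44.3% ≤ 45% → qualifies.
Qualifying: Program A, Program C. Lowest rate is 11.99% → Program A.

Program A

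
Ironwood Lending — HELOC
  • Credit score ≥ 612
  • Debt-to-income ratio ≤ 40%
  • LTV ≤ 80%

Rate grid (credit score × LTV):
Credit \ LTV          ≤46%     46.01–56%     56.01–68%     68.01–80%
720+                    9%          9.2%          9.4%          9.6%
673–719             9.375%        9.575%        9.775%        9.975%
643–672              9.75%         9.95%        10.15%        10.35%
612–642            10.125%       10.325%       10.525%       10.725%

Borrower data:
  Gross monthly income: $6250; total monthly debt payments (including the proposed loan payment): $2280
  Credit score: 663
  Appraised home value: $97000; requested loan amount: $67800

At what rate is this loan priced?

Credit score 663 ≥ 612; DTI: 2,280 ÷ 6,250 = 36.5%, within the 40% cap
LTV = 67,800/97,000 = 69.9% ≤ 80%
Row: 663 falls in 643–672. Column: 69.9% falls in 68.01–80%. Rate = 10.35%.

10.35%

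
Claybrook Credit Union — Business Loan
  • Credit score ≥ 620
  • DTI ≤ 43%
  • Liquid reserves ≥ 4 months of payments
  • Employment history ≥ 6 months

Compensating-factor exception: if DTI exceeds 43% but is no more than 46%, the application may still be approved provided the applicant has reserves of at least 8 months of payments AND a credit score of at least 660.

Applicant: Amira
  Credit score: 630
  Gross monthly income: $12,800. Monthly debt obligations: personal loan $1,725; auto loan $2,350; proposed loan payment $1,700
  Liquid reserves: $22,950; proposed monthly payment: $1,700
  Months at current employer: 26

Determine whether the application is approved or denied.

Denied

Credit score 630 ≥ 620 (meets base)
Total debts = (1,725 + 2,350 + 1,700) = 5,775. DTI = 5,775/12,800 = 45.1% > 43% — standard DTI limit exceeded.
Liquid reserves cover 22,950/1,700 = 13.5 months — ≥ 4 required
Employment 26 ≥ 6 months
45.1% falls in the override range (43%–46%), so the compensating-factor test applies.
Override check — reserves: 13.5 mo (ok); score: 630 (below 660).
Override conditions not both satisfied; exception does not apply.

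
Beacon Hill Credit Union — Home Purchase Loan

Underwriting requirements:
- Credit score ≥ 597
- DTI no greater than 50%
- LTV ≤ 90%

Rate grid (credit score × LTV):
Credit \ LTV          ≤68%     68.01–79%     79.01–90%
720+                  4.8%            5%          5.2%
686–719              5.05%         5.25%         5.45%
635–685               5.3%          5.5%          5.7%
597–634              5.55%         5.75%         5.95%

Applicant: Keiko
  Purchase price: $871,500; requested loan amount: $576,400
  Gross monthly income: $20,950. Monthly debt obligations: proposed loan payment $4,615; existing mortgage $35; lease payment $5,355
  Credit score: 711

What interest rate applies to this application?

Credit score 711 ≥ 597; Total monthly debts = (4,615 + 35 + 5,355) = 10,005. Debt-to-income = 10,005/20,950 = 47.8% — meets 50% limit
LTV: 576,400 ÷ 871,500 = 66.1%, within 90% cap
Credit 711 → row 686–719; LTV 66.1% → column ≤68%. Grid cell → 5.05%.

5.05%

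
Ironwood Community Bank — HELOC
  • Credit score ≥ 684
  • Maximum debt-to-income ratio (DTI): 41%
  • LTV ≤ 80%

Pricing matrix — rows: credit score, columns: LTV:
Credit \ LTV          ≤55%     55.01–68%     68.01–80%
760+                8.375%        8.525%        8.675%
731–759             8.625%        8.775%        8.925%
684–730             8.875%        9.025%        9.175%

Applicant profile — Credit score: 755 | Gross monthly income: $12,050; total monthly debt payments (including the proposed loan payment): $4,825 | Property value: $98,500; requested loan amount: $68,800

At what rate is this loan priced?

Credit score 755 ≥ 684; Debt-to-income = 4,825/12,050 = 40% — meets 41% limit
LTV: 68,800 ÷ 98,500 = 69.8%, within 80% cap
Score 755 is in the 731–759 band; LTV 69.8% is in the 68.01–80% band → 8.925%.

8.925%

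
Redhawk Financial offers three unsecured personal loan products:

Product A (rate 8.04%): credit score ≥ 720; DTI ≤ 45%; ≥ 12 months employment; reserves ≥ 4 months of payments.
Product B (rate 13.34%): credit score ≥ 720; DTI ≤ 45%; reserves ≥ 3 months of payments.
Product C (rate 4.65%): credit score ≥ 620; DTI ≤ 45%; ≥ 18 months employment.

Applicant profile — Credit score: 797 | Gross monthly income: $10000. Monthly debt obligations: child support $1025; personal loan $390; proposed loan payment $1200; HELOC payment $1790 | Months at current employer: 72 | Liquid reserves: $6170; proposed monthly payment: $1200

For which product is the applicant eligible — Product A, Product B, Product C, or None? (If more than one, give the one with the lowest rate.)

Product C

Total debts = (1,025 + 390 + 1,200 + 1,790) = 4,405; DTI = 4,405/10,000 = 44%.
Reserves = 6,170/1,200 = 5.1 months.
Product A: score 797 ≥ 720; DTI 44% ≤ 45%; employment 72 ≥ 12 mo; reserves 5.1 ≥ 4 mo → qualifies.
Product B: score 797 ≥ 720; DTI 44% ≤ 45%; reserves 5.1 ≥ 3 mo → qualifies.
Product C: score 797 ≥ 620; DTI 44% ≤ 45%; employment 72 ≥ 18 mo → qualifies.
Qualifying: Product A, Product B, Product C. Lowest rate is 4.65% → Product C.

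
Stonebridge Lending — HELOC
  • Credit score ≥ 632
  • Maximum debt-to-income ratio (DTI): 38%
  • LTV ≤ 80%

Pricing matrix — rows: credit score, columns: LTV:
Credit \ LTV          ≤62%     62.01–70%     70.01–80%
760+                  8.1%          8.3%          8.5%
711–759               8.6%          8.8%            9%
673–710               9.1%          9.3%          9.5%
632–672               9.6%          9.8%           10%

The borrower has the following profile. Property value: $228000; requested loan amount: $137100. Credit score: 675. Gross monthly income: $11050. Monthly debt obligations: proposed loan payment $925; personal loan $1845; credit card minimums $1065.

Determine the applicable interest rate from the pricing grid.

Credit score 675 ≥ 632; Total monthly debts = (925 + 1,845 + 1,065) = 3,835. DTI: 3,835 ÷ 11,050 = 34.7%, within the 38% cap
LTV: 137,100 ÷ 228,000 = 60.1%, within 80% cap
Score 675 is in the 673–710 band; LTV 60.1% is in the ≤62% band → 9.1%.

9.1%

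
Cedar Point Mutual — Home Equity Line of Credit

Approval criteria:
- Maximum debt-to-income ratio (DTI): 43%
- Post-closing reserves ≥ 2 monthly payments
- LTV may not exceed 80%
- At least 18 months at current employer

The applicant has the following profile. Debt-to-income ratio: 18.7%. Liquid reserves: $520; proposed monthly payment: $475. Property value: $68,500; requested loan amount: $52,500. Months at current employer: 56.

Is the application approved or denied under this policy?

Denied

DTI 18.7% ≤ 43%
Reserves: 520 ÷ 475 = 1.1 months (below 2-month minimum)
Loan-to-value = 52,500/68,500 = 76.6% — pass (80% max)
Employment 56 ≥ 18 months
Fails on reserves.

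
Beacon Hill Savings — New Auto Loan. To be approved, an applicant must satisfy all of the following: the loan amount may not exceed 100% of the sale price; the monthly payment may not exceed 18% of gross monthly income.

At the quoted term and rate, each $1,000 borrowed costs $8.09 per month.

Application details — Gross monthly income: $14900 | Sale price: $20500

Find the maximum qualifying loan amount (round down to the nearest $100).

Payment cap: 18% × $14,900 = $2,682/month.
At $8.09 per $1,000, that supports 2,682/8.09 × 1,000 ≈ $331,520 → $331,500.
LTV cap: 100% × $20,500 = $20,500 → $20,500.
Binding constraint: loan-to-value.

$20,500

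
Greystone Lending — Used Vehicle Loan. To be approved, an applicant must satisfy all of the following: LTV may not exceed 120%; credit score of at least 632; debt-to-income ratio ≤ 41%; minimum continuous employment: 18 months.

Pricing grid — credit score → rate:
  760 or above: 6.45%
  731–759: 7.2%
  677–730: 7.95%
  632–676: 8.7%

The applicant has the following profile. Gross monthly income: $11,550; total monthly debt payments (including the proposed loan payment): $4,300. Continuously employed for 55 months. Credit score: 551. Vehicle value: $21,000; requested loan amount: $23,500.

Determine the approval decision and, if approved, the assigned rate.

Credit score 551 < 632 (below minimum)
Employment 55 ≥ 18 months
Debt-to-income = 4,300/11,550 = 37.2% — meets 41% limit
Loan-to-value = 23,500/21,000 = 111.9% — pass (120% max)
Not all requirements met → denied.

Denied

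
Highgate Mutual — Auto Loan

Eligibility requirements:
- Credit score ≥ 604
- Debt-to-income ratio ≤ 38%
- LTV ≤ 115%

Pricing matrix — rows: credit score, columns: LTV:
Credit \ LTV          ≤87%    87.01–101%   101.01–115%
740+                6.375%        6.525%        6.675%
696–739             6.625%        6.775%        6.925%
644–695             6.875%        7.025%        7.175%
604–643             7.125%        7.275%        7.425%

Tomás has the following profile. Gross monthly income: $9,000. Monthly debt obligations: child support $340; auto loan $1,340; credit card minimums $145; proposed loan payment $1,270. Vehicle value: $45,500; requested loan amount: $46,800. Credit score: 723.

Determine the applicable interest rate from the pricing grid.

Credit score 723 ≥ 604; Total monthly debts = (340 + 1,340 + 145 + 1,270) = 3,095. DTI = 3,095/9,000 = 34.4% ≤ 38%
LTV = 46,800/45,500 = 102.9% ≤ 115%
Row: 723 falls in 696–739. Column: 102.9% falls in 101.01–115%. Rate = 6.925%.

6.925%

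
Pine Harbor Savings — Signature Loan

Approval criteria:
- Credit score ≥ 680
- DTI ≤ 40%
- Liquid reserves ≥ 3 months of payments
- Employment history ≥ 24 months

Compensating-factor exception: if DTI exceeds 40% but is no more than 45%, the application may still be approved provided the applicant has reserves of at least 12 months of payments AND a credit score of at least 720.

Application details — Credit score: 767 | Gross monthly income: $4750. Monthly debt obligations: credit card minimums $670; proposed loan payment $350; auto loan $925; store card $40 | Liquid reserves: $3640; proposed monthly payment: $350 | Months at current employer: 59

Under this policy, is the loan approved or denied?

Denied

Credit score 767 ≥ 680 (meets base)
Total debts = (670 + 350 + 925 + 40) = 1,985. DTI: 1,985 ÷ 4,750 = 41.8%, over the 40% base limit.
Reserves: 3,640 ÷ 350 = 10.4 months (meets 3-month minimum)
Employment 59 ≥ 24 months
DTI 41.8% is within the 40%–45% exception band; checking compensating factors.
Override check — reserves: 10.4 mo (short of 12); score: 767 (ok).
Compensating-factor requirement not fully met.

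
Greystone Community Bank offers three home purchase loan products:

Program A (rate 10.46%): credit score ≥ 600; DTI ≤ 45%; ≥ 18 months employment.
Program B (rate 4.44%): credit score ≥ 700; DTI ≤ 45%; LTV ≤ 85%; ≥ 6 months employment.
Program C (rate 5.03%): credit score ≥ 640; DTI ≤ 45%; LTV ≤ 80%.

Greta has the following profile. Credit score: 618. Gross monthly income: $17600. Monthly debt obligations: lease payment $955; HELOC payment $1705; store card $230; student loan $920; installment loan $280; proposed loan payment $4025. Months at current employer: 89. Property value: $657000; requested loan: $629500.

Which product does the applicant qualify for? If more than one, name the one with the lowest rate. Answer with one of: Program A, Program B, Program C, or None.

Total debts = (955 + 1,705 + 230 + 920 + 280 + 4,025) = 8,115; DTI = 8,115/17,600 = 46.1%.
LTV = 629,500/657,000 = 95.8%.
Program A: score 618 ≥ 600; DTI 46.1% > 45%; employment 89 ≥ 18 mo → does not qualify.
Program B: score 618 < 700; DTI 46.1% > 45%; LTV 95.8% > 85%; employment 89 ≥ 6 mo → does not qualify.
Program C: score 618 < 640; DTI 46.1% > 45%; LTV 95.8% > 80% → does not qualify.

None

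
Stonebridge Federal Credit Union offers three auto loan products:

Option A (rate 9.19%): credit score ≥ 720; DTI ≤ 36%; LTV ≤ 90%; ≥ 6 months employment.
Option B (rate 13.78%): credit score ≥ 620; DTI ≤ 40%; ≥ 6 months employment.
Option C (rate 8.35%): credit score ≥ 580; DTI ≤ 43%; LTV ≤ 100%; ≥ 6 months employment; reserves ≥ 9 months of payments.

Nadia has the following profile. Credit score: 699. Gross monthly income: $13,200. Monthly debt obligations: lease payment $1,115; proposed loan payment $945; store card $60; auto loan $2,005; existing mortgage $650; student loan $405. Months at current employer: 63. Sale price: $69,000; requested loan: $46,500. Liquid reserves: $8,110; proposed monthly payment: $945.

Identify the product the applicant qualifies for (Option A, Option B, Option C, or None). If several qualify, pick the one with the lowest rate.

Total debts = (1,115 + 945 + 60 + 2,005 + 650 + 405) = 5,180; DTI = 5,180/13,200 = 39.2%.
LTV = 46,500/69,000 = 67.4%.
Reserves = 8,110/945 = 8.6 months.
Option A: score 699 < 720; DTI 39.2% > 36%; LTV 67.4% ≤ 90%; employment 63 ≥ 6 mo → does not qualify.
Option B: score 699 ≥ 620; DTI 39.2% ≤ 40%; employment 63 ≥ 6 mo → qualifies.
Option C: score 699 ≥ 580; DTI 39.2% ≤ 43%; LTV 67.4% ≤ 100%; employment 63 ≥ 6 mo; reserves 8.6 < 9 mo → does not qualify.

Option B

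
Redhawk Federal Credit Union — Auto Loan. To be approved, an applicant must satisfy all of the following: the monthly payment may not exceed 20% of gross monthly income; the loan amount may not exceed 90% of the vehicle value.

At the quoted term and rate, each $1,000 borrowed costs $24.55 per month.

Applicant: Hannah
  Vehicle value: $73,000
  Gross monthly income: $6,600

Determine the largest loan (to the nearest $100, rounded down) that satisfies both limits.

$53,700

Payment cap: 20% × $6,600 = $1,320/month.
At $24.55 per $1,000, that supports 1,320/24.55 × 1,000 ≈ $53,767 → $53,700.
LTV cap: 90% × $73,000 = $65,700 → $65,700.
Binding constraint: payment-to-income.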